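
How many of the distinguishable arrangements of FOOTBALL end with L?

2520

With the last slot taken by L, it remains to arrange the other 7 letters (FOOTBAL).
Those 7 letters have O appearing twice, giving (7)!/(2!) = 2520.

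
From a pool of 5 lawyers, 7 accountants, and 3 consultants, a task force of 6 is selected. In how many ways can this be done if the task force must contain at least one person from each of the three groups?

With no constraint there are C(15,6) = 5005 possible selections.
Subtract selections that omit an entire group: no lawyers → C(10,6) = 210; no accountants → C(8,6) = 28; no consultants → C(12,6) = 924.
Add back selections omitting two groups (i.e. drawn from a single group): C(5,6) + C(7,6) + C(3,6) = 7.
By inclusion–exclusion: 5005 − 1162 + 7 = 3850.

3850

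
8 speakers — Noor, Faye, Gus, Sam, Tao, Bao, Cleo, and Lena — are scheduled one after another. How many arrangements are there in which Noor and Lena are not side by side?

There are 8! = 40320 arrangements in all. If Noor and Lena are adjacent, merging them into one block gives 2·(7)! = 10080 arrangements.
Complementary counting: 40320 − 10080 = 30240.

30240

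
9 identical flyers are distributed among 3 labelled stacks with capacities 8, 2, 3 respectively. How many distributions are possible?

Ignoring the caps, the number of non-negative solutions to x_1+…+x_3 = 9 is C(11,2) = 55.
Subtract solutions that violate a single cap (substitute x_i' = x_i − (cap_i+1)): x_1 ≥ 9 gives C(2,2) = 1; x_2 ≥ 3 gives C(8,2) = 28; x_3 ≥ 4 gives C(7,2) = 21. Together 50.
Add back pairs where two caps are both exceeded: 0 + 0 + 6 = 6.
By inclusion–exclusion the count is 55 − 50 + 6 = 11.

11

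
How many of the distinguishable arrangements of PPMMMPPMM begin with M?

Fix M in the first position and arrange the remaining 8 letters.
Those 8 letters have M appearing 4 times and P appearing 4 times, giving (8)!/(4!·4!) = 70.

70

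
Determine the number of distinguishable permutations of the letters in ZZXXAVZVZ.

Letter multiplicities in ZZXXAVZVZ: A×1, V×2, X×2, Z×4.
So there are 9! / (4!·2!·2!) = 3780 distinguishable arrangements.

3780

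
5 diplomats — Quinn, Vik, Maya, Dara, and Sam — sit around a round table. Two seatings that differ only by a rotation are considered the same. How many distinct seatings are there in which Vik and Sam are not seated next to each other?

Without the restriction there are (4)! = 24 seatings.
Seatings with Vik beside Sam: treat them as a block with 2 internal orders, giving 2 × (3)! = 12.
Subtracting, 24 − 12 = 12.

12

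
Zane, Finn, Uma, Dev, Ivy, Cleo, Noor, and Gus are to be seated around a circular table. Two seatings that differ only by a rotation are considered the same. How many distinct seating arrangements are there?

5040

Fix one person's seat to break rotational symmetry; the remaining 7 people can be arranged in (7)! = 5040 ways.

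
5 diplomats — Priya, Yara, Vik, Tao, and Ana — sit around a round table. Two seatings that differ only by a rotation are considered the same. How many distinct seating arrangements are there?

24

Fix one person's seat to break rotational symmetry; the remaining 4 people can be arranged in (4)! = 24 ways.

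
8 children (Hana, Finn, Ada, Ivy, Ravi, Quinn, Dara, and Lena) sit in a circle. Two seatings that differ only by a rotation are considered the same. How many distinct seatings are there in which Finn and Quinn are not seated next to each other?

All circular seatings of 8 people number (7)! = 5040.
Those with Finn next to Quinn: fuse the pair into one unit and seat 7 units around a circle — 2·(6)! = 1440.
Subtracting, 5040 − 1440 = 3600.

3600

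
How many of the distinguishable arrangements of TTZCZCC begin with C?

Fix C in the first position and arrange the remaining 6 letters.
Those 6 letters have C appearing twice, T appearing twice, and Z appearing twice, giving (6)!/(2!·2!·2!) = 90.

90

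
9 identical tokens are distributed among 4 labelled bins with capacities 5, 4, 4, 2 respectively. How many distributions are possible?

55

Ignoring the caps, the number of non-negative solutions to x_1+…+x_4 = 9 is C(12,3) = 220.
Subtract solutions that violate a single cap (substitute x_i' = x_i − (cap_i+1)): x_1 ≥ 6 gives C(6,3) = 20; x_2 ≥ 5 gives C(7,3) = 35; x_3 ≥ 5 gives C(7,3) = 35; x_4 ≥ 3 gives C(9,3) = 84. Together 174.
Add back pairs where two caps are both exceeded: 0 + 0 + 1 + 0 + 4 + 4 = 9.
By inclusion–exclusion the count is 220 − 174 + 9 = 55.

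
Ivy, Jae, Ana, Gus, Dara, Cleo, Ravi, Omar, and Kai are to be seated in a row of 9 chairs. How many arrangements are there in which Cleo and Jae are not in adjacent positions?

There are 9! = 362880 arrangements in all. If Cleo and Jae are adjacent, merging them into one block gives 2·(8)! = 80640 arrangements.
So 362880 − 80640 = 282240 arrangements keep them apart.

282240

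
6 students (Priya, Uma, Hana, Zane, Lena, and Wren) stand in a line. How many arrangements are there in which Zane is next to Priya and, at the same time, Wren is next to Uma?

96

Treat {Zane,Priya} as one block (2 orders) and {Wren,Uma} as another (2 orders).
That leaves 4 units to arrange: 2 × 2 × 4! = 4 × 24 = 96.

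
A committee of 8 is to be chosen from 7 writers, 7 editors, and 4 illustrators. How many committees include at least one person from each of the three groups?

40425

Unrestricted: C(18,8) = 43758 ways to pick any 8 of the 18.
Subtract selections that omit an entire group: no writers → C(11,8) = 165; no editors → C(11,8) = 165; no illustrators → C(14,8) = 3003.
Add back selections omitting two groups (i.e. drawn from a single group): C(7,8) + C(7,8) + C(4,8) = 0.
By inclusion–exclusion: 43758 − 3333 + 0 = 40425.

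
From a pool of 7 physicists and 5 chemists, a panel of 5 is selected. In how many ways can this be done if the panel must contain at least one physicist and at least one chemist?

Unrestricted: C(12,5) = 792 ways to pick any 5 of the 12.
Subtract selections that omit an entire group: no physicists → C(5,5) = 1; no chemists → C(7,5) = 21.
Both groups omitted at once is impossible, so 792 − 22 = 770.

770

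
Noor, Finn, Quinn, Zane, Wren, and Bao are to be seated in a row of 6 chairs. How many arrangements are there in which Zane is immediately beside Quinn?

240

Place the 4 others and the Zane-Quinn pair as 5 objects in a line; the pair has 2 internal arrangements.
So the count is 2·(5)! = 240.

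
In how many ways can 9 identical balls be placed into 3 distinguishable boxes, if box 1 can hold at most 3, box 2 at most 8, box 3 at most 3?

Ignoring the caps, the number of non-negative solutions to x_1+…+x_3 = 9 is C(11,2) = 55.
Subtract solutions that violate a single cap (substitute x_i' = x_i − (cap_i+1)): x_1 ≥ 4 gives C(7,2) = 21; x_2 ≥ 9 gives C(2,2) = 1; x_3 ≥ 4 gives C(7,2) = 21. Together 43.
Add back pairs where two caps are both exceeded: 0 + 3 + 0 = 3.
By inclusion–exclusion the count is 55 − 43 + 3 = 15.

15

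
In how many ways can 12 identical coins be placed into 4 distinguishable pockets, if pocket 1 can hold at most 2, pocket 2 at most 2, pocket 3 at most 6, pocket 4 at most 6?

27

Without the upper bounds there are C(15,3) = 455 ways to split 12 among 4 pockets.
Subtract solutions that violate a single cap (substitute x_i' = x_i − (cap_i+1)): x_1 ≥ 3 gives C(12,3) = 220; x_2 ≥ 3 gives C(12,3) = 220; x_3 ≥ 7 gives C(8,3) = 56; x_4 ≥ 7 gives C(8,3) = 56. Together 552.
Add back pairs where two caps are both exceeded: 84 + 10 + 10 + 10 + 10 + 0 = 124.
By inclusion–exclusion the count is 455 − 552 + 124 = 27.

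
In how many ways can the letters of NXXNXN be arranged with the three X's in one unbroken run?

4

Treat the 3 copies of X as a single block. The multiset to arrange is then {XXX, N, N, N}, 4 items in all.
That gives (4)!/(3!) = 4 arrangements.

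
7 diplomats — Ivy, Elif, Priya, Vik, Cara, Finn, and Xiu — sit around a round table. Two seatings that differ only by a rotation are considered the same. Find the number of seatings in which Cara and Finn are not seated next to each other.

Without the restriction there are (6)! = 720 seatings.
Those with Cara next to Finn: fuse the pair into one unit and seat 6 units around a circle — 2·(5)! = 240.
Subtracting, 720 − 240 = 480.

480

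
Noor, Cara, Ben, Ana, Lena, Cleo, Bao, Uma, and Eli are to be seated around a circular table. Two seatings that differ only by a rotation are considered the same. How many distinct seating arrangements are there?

40320

Seat Noor anywhere (absorbing the rotational symmetry), then permute the other 8: (8)! = 40320.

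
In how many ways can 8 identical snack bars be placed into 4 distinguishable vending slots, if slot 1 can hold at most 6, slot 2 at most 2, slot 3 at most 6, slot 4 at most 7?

Without the upper bounds there are C(11,3) = 165 ways to split 8 among 4 vending slots.
Subtract solutions that violate a single cap (substitute x_i' = x_i − (cap_i+1)): x_1 ≥ 7 gives C(4,3) = 4; x_2 ≥ 3 gives C(8,3) = 56; x_3 ≥ 7 gives C(4,3) = 4; x_4 ≥ 8 gives C(3,3) = 1. Together 65.
No two caps can be exceeded simultaneously, so the pair terms are all 0.
By inclusion–exclusion the count is 165 − 65 + 0 = 100.

100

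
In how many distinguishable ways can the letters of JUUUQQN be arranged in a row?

The 7 letters of JUUUQQN have repeats: Q appearing twice and U appearing 3 times.
Dividing 7! = 5040 by 3!·2! = 12 for the repeated letters gives 420.

420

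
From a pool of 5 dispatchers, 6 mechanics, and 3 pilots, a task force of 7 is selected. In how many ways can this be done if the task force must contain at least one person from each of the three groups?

With no constraint there are C(14,7) = 3432 possible selections.
Subtract selections that omit an entire group: no dispatchers → C(9,7) = 36; no mechanics → C(8,7) = 8; no pilots → C(11,7) = 330.
Add back selections omitting two groups (i.e. drawn from a single group): C(5,7) + C(6,7) + C(3,7) = 0.
By inclusion–exclusion: 3432 − 374 + 0 = 3058.

3058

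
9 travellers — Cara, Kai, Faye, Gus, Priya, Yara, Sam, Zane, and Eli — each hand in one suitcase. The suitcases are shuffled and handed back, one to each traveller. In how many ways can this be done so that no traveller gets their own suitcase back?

Let Aᵢ be the assignments in which traveller i gets their own suitcase. We want the size of the complement of A₁∪…∪A_9.
By inclusion–exclusion this is Σ_{j=0}^{9} (−1)^j C(9,j)·(9−j)!.
Computing: 362880 − 362880 + 181440 − 60480 + 15120 − 3024 + 504 − 72 + 9 − 1 = 133496.

133496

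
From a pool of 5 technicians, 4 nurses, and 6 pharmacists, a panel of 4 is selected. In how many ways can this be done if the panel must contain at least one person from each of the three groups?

With no constraint there are C(15,4) = 1365 possible selections.
Selections missing a whole group: no technicians → C(10,4) = 210; no nurses → C(11,4) = 330; no pharmacists → C(9,4) = 126.
Add back selections omitting two groups (i.e. drawn from a single group): C(5,4) + C(4,4) + C(6,4) = 21.
By inclusion–exclusion: 1365 − 666 + 21 = 720.

720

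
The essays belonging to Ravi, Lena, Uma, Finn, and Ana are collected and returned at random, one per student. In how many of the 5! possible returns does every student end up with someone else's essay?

This is the derangement count D_5: permutations of 5 items with no fixed point.
By inclusion–exclusion this is Σ_{j=0}^{5} (−1)^j C(5,j)·(5−j)!.
Computing: 120 − 120 + 60 − 20 + 5 − 1 = 44.

44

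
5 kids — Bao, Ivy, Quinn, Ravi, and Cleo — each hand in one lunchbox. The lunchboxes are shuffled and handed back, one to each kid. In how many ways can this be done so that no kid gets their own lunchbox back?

Count assignments avoiding every fixed point. For any j of the 5 kids fixed to their own lunchbox, the other 5−j can be arranged in (5−j)! ways.
By inclusion–exclusion this is Σ_{j=0}^{5} (−1)^j C(5,j)·(5−j)!.
Computing: 120 − 120 + 60 − 20 + 5 − 1 = 44.

44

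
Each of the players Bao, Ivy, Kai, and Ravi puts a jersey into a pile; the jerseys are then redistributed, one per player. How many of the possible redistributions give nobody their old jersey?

Count assignments avoiding every fixed point. For any j of the 4 players fixed to their old jersey, the other 4−j can be arranged in (4−j)! ways.
By inclusion–exclusion this is Σ_{j=0}^{4} (−1)^j C(4,j)·(4−j)!.
Computing: 24 − 24 + 12 − 4 + 1 = 9.

9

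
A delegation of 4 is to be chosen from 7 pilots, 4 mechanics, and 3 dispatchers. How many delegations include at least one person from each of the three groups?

Unrestricted: C(14,4) = 1001 ways to pick any 4 of the 14.
Selections missing a whole group: no pilots → C(7,4) = 35; no mechanics → C(10,4) = 210; no dispatchers → C(11,4) = 330.
Add back selections omitting two groups (i.e. drawn from a single group): C(7,4) + C(4,4) + C(3,4) = 36.
By inclusion–exclusion: 1001 − 575 + 36 = 462.

462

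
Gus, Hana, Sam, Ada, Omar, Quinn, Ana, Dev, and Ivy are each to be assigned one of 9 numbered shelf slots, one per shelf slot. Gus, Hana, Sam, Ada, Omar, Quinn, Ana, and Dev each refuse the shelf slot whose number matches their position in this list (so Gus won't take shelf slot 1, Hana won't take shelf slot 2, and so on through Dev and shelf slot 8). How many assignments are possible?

148329

Let Aᵢ (for 1 ≤ i ≤ 8) be the placements that put person i in their forbidden shelf slot. Any j of these fix j positions, leaving (9−j)! ways to fill the rest, and there are C(8,j) ways to pick which j.
By inclusion–exclusion, the number of valid placements is Σ_{j=0}^{8} (−1)^j C(8,j)·(9−j)!.
Computing: 362880 − 322560 + 141120 − 40320 + 8400 − 1344 + 168 − 16 + 1 = 148329.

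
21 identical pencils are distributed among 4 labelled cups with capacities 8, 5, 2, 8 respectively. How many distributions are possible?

10

By stars and bars, unrestricted non-negative solutions to x_1+…+x_4 = 21 number C(21+3,3) = 2024.
Subtract solutions that violate a single cap (substitute x_i' = x_i − (cap_i+1)): x_1 ≥ 9 gives C(15,3) = 455; x_2 ≥ 6 gives C(18,3) = 816; x_3 ≥ 3 gives C(21,3) = 1330; x_4 ≥ 9 gives C(15,3) = 455. Together 3056.
Add back pairs where two caps are both exceeded: 84 + 220 + 20 + 455 + 84 + 220 = 1083.
Subtract triples: 20 + 0 + 1 + 20 = 41.
By inclusion–exclusion the count is 2024 − 3056 + 1083 − 41 = 10.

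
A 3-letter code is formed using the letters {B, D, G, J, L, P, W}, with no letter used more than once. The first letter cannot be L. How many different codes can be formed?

180

The first letter has 7−1 = 6 choices (anything except L).
The remaining 2 letters are filled from the other 6 symbols without repetition: 6 × 5 = 30.
Total: 6 × 30 = 180.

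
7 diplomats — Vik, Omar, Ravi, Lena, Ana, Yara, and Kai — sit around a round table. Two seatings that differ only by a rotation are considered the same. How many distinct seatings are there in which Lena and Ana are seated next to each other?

Treat {Lena, Ana} as one unit (2 internal orders) and seat the resulting 6 units around the table: (5)! circular arrangements.
So 2 × (5)! = 2 × 120 = 240.

240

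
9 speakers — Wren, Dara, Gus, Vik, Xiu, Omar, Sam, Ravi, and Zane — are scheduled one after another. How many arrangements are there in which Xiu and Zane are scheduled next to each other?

Glue Xiu and Zane into one block (2 internal orders), leaving 8 units to arrange in a row.
That gives 2 × 8! = 2 × 40320 = 80640.

80640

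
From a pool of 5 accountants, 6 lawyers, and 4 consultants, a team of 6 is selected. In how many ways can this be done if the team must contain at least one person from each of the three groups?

Unrestricted: C(15,6) = 5005 ways to pick any 6 of the 15.
Subtract selections that omit an entire group: no accountants → C(10,6) = 210; no lawyers → C(9,6) = 84; no consultants → C(11,6) = 462.
Add back selections omitting two groups (i.e. drawn from a single group): C(5,6) + C(6,6) + C(4,6) = 1.
By inclusion–exclusion: 5005 − 756 + 1 = 4250.

4250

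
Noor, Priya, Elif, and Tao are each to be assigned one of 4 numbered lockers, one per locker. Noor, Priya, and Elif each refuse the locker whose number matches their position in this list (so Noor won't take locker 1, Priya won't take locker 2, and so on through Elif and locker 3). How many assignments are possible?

11

Let Aᵢ (for i ∈ {1, 2, 3}) be the placements that put person i in their forbidden locker. Any j of these fix j positions, leaving (4−j)! ways to fill the rest, and there are C(3,j) ways to pick which j.
By inclusion–exclusion, the number of valid placements is Σ_{j=0}^{3} (−1)^j C(3,j)·(4−j)!.
Computing: 24 − 18 + 6 − 1 = 11.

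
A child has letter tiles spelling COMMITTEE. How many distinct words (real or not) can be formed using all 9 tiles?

45360

The 9 letters of COMMITTEE have repeats: E appearing twice, M appearing twice, and T appearing twice.
So there are 9! / (2!·2!·2!) = 45360 distinguishable arrangements.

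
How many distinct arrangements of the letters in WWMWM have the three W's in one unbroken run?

Treat the 3 copies of W as a single block. The multiset to arrange is then {WWW, M, M}, 3 items in all.
That gives (3)!/(2!) = 3 arrangements.

3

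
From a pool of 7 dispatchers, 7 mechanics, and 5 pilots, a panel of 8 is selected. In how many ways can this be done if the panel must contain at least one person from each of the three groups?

Total 8-person selections from all 19: C(19,8) = 75582.
Subtract selections that omit an entire group: no dispatchers → C(12,8) = 495; no mechanics → C(12,8) = 495; no pilots → C(14,8) = 3003.
Add back selections omitting two groups (i.e. drawn from a single group): C(7,8) + C(7,8) + C(5,8) = 0.
By inclusion–exclusion: 75582 − 3993 + 0 = 71589.

71589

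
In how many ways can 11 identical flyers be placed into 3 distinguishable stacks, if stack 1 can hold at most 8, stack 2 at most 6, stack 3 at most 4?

29

Ignoring the caps, the number of non-negative solutions to x_1+…+x_3 = 11 is C(13,2) = 78.
Subtract solutions that violate a single cap (substitute x_i' = x_i − (cap_i+1)): x_1 ≥ 9 gives C(4,2) = 6; x_2 ≥ 7 gives C(6,2) = 15; x_3 ≥ 5 gives C(8,2) = 28. Together 49.
No two caps can be exceeded simultaneously, so the pair terms are all 0.
By inclusion–exclusion the count is 78 − 49 + 0 = 29.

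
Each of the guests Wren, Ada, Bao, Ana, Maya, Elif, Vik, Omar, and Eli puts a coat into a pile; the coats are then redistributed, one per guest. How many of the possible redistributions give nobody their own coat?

Count assignments avoiding every fixed point. For any j of the 9 guests fixed to their own coat, the other 9−j can be arranged in (9−j)! ways.
By inclusion–exclusion this is Σ_{j=0}^{9} (−1)^j C(9,j)·(9−j)!.
Computing: 362880 − 362880 + 181440 − 60480 + 15120 − 3024 + 504 − 72 + 9 − 1 = 133496.

133496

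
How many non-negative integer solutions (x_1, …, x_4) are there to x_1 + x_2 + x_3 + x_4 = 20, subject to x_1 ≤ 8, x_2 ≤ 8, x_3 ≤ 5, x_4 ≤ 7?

Ignoring the caps, the number of non-negative solutions to x_1+…+x_4 = 20 is C(23,3) = 1771.
Subtract solutions that violate a single cap (substitute x_i' = x_i − (cap_i+1)): x_1 ≥ 9 gives C(14,3) = 364; x_2 ≥ 9 gives C(14,3) = 364; x_3 ≥ 6 gives C(17,3) = 680; x_4 ≥ 8 gives C(15,3) = 455. Together 1863.
Add back pairs where two caps are both exceeded: 10 + 56 + 20 + 56 + 20 + 84 = 246.
By inclusion–exclusion the count is 1771 − 1863 + 246 = 154.

154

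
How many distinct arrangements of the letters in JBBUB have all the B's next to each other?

Treat the 3 copies of B as a single block. The multiset to arrange is then {BBB, J, U}, 3 items in all.
All 3 items are distinct, so there are (3)! = 6 arrangements.

6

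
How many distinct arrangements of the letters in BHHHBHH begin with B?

6

Fix B in the first position and arrange the remaining 6 letters.
Those 6 letters have H appearing 5 times, giving (6)!/(5!) = 6.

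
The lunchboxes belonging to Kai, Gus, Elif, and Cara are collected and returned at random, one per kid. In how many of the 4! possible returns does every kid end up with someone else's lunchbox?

9

Let Aᵢ be the assignments in which kid i gets their own lunchbox. We want the size of the complement of A₁∪…∪A_4.
By inclusion–exclusion this is Σ_{j=0}^{4} (−1)^j C(4,j)·(4−j)!.
Computing: 24 − 24 + 12 − 4 + 1 = 9.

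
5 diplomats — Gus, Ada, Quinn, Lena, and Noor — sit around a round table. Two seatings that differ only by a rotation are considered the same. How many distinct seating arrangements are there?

24

Around a circle, 5 distinct people have 5!/5 = (4)! = 24 rotationally distinct seatings.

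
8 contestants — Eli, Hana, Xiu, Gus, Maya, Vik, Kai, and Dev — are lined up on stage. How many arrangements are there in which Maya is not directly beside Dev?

30240

There are 8! = 40320 arrangements in all. If Maya and Dev are adjacent, merging them into one block gives 2·(7)! = 10080 arrangements.
So 40320 − 10080 = 30240 arrangements keep them apart.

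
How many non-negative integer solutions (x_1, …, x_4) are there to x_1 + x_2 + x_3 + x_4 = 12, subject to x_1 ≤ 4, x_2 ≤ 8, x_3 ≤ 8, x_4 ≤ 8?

Ignoring the caps, the number of non-negative solutions to x_1+…+x_4 = 12 is C(15,3) = 455.
Subtract solutions that violate a single cap (substitute x_i' = x_i − (cap_i+1)): x_1 ≥ 5 gives C(10,3) = 120; x_2 ≥ 9 gives C(6,3) = 20; x_3 ≥ 9 gives C(6,3) = 20; x_4 ≥ 9 gives C(6,3) = 20. Together 180.
No two caps can be exceeded simultaneously, so the pair terms are all 0.
By inclusion–exclusion the count is 455 − 180 + 0 = 275.

275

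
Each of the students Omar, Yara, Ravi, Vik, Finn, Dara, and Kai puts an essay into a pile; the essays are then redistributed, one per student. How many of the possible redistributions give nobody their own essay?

Count assignments avoiding every fixed point. For any j of the 7 students fixed to their own essay, the other 7−j can be arranged in (7−j)! ways.
By inclusion–exclusion this is Σ_{j=0}^{7} (−1)^j C(7,j)·(7−j)!.
Computing: 5040 − 5040 + 2520 − 840 + 210 − 42 + 7 − 1 = 1854.

1854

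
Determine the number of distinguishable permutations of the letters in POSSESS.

POSSESS has 7 letters with S appearing 4 times.
Dividing 7! = 5040 by 4! = 24 for the repeated letters gives 210.

210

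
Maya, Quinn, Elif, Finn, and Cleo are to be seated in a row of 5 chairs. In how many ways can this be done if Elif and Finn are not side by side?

72

Of the 5! = 120 arrangements, those with Elif and Finn adjacent number 2 × 4! = 48 (treat the pair as a block with 2 internal orders).
Complementary counting: 120 − 48 = 72.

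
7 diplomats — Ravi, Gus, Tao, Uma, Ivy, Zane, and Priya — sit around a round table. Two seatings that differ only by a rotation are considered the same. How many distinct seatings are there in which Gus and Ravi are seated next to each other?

Glue Gus and Ravi into a block (2 internal orders). Seating 6 units around a circle gives (5)! arrangements.
So 2 × (5)! = 2 × 120 = 240.

240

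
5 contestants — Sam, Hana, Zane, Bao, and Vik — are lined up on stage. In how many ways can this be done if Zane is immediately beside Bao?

48

Place the 3 others and the Zane-Bao pair as 4 objects in a line; the pair has 2 internal arrangements.
So the count is 2·(4)! = 48.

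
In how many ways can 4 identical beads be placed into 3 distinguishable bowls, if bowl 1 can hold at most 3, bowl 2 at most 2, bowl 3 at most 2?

Without the upper bounds there are C(6,2) = 15 ways to split 4 among 3 bowls.
Subtract solutions that violate a single cap (substitute x_i' = x_i − (cap_i+1)): x_1 ≥ 4 gives C(2,2) = 1; x_2 ≥ 3 gives C(3,2) = 3; x_3 ≥ 3 gives C(3,2) = 3. Together 7.
No two caps can be exceeded simultaneously, so the pair terms are all 0.
By inclusion–exclusion the count is 15 − 7 + 0 = 8.

8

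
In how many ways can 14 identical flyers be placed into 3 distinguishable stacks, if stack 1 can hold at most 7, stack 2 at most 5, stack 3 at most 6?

15

Ignoring the caps, the number of non-negative solutions to x_1+…+x_3 = 14 is C(16,2) = 120.
Subtract solutions that violate a single cap (substitute x_i' = x_i − (cap_i+1)): x_1 ≥ 8 gives C(8,2) = 28; x_2 ≥ 6 gives C(10,2) = 45; x_3 ≥ 7 gives C(9,2) = 36. Together 109.
Add back pairs where two caps are both exceeded: 1 + 0 + 3 = 4.
By inclusion–exclusion the count is 120 − 109 + 4 = 15.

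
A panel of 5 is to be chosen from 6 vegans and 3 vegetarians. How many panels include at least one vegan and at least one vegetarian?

120

With no constraint there are C(9,5) = 126 possible selections.
Selections missing a whole group: no vegans → C(3,5) = 0; no vegetarians → C(6,5) = 6.
Both groups omitted at once is impossible, so 126 − 6 = 120.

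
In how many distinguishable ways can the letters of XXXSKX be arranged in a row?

30

XXXSKX has 6 letters with X appearing 4 times.
So there are 6! / (4!) = 30 distinguishable arrangements.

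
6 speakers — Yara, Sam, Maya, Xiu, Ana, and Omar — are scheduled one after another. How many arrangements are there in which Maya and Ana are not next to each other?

Of the 6! = 720 arrangements, those with Maya and Ana adjacent number 2 × 5! = 240 (treat the pair as a block with 2 internal orders).
So 720 − 240 = 480 arrangements keep them apart.

480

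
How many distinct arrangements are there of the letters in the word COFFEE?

The 6 letters of COFFEE have repeats: E appearing twice and F appearing twice.
Dividing 6! = 720 by 2!·2! = 4 for the repeated letters gives 180.

180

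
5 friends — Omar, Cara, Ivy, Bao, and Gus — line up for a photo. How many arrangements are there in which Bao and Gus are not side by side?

Of the 5! = 120 arrangements, those with Bao and Gus adjacent number 2 × 4! = 48 (treat the pair as a block with 2 internal orders).
Complementary counting: 120 − 48 = 72.

72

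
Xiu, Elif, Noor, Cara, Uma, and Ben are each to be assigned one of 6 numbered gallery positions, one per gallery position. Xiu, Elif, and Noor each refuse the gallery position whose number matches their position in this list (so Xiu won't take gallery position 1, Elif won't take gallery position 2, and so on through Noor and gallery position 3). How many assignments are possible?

426

Let Aᵢ (for i ∈ {1, 2, 3}) be the placements that put person i in their forbidden gallery position. Any j of these fix j positions, leaving (6−j)! ways to fill the rest, and there are C(3,j) ways to pick which j.
By inclusion–exclusion, the number of valid placements is Σ_{j=0}^{3} (−1)^j C(3,j)·(6−j)!.
Computing: 720 − 360 + 72 − 6 = 426.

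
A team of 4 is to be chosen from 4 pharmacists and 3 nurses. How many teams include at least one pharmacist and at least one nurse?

34

Total 4-person selections from all 7: C(7,4) = 35.
Selections missing a whole group: no pharmacists → C(3,4) = 0; no nurses → C(4,4) = 1.
Both groups omitted at once is impossible, so 35 − 1 = 34.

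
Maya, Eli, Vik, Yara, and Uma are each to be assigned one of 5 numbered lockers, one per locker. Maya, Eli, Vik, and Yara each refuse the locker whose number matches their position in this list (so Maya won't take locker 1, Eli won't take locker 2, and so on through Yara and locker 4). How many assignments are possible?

Let Aᵢ (for 1 ≤ i ≤ 4) be the placements that put person i in their forbidden locker. Any j of these fix j positions, leaving (5−j)! ways to fill the rest, and there are C(4,j) ways to pick which j.
By inclusion–exclusion, the number of valid placements is Σ_{j=0}^{4} (−1)^j C(4,j)·(5−j)!.
Computing: 120 − 96 + 36 − 8 + 1 = 53.

53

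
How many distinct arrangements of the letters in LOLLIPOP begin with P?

With the first slot taken by P, it remains to arrange the other 7 letters (LOLLIOP).
Those 7 letters have L appearing 3 times and O appearing twice, giving (7)!/(3!·2!) = 420.

420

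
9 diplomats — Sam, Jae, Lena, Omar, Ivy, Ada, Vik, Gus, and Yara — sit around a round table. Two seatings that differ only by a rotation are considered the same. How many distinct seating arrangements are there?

40320

Seat Sam anywhere (absorbing the rotational symmetry), then permute the other 8: (8)! = 40320.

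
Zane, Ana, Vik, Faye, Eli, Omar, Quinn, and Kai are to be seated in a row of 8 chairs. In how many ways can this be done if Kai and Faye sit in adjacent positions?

Glue Kai and Faye into one block (2 internal orders), leaving 7 units to arrange in a row.
That gives 2 × 7! = 2 × 5040 = 10080.

10080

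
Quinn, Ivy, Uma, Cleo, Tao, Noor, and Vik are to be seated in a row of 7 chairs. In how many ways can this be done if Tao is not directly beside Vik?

3600

There are 7! = 5040 arrangements in all. If Tao and Vik are adjacent, merging them into one block gives 2·(6)! = 1440 arrangements.
So 5040 − 1440 = 3600 arrangements keep them apart.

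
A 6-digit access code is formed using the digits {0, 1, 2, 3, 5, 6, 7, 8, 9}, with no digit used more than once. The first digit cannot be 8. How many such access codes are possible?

53760

The first digit has 9−1 = 8 choices (anything except 8).
The remaining 5 digits are filled from the other 8 symbols without repetition: 8 × 7 × 6 × 5 × 4 = 6720.
Total: 8 × 6720 = 53760.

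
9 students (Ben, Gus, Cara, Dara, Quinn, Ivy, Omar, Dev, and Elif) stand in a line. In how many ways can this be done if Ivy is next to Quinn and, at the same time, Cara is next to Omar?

Treat {Ivy,Quinn} as one block (2 orders) and {Cara,Omar} as another (2 orders).
That leaves 7 units to arrange: 2 × 2 × 7! = 4 × 5040 = 20160.

20160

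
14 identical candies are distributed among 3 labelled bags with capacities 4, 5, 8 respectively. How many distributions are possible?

Without the upper bounds there are C(16,2) = 120 ways to split 14 among 3 bags.
Subtract solutions that violate a single cap (substitute x_i' = x_i − (cap_i+1)): x_1 ≥ 5 gives C(11,2) = 55; x_2 ≥ 6 gives C(10,2) = 45; x_3 ≥ 9 gives C(7,2) = 21. Together 121.
Add back pairs where two caps are both exceeded: 10 + 1 + 0 = 11.
By inclusion–exclusion the count is 120 − 121 + 11 = 10.

10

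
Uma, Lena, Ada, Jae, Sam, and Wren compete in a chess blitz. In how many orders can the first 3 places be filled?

120

This is an ordered selection of 3 from 6: P(6,3).
That gives 6 × 5 × 4 = 120.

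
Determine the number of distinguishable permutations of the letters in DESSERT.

The 7 letters of DESSERT have repeats: E appearing twice and S appearing twice.
The number of distinct arrangements is 7!/(2!·2!) = 5040/4 = 1260.

1260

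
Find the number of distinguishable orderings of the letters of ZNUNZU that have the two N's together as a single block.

Treat the 2 copies of N as a single block. The multiset to arrange is then {NN, U, U, Z, Z}, 5 items in all.
That gives (5)!/(2!·2!) = 30 arrangements.

30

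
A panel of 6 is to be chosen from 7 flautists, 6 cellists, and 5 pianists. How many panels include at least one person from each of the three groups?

Total 6-person selections from all 18: C(18,6) = 18564.
Subtract selections that omit an entire group: no flautists → C(11,6) = 462; no cellists → C(12,6) = 924; no pianists → C(13,6) = 1716.
Add back selections omitting two groups (i.e. drawn from a single group): C(7,6) + C(6,6) + C(5,6) = 8.
By inclusion–exclusion: 18564 − 3102 + 8 = 15470.

15470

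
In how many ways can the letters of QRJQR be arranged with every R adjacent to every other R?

12

Treat the 2 copies of R as a single block. The multiset to arrange is then {RR, J, Q, Q}, 4 items in all.
That gives (4)!/(2!) = 12 arrangements.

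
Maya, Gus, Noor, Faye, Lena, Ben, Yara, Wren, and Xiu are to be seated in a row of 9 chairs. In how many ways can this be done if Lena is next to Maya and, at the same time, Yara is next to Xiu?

20160

Treat {Lena,Maya} as one block (2 orders) and {Yara,Xiu} as another (2 orders).
That leaves 7 units to arrange: 2 × 2 × 7! = 4 × 5040 = 20160.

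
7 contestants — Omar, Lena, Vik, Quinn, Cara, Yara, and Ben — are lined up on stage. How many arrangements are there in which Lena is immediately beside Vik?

Treat {Lena, Vik} as a single unit. There are 6 units to order, and the pair itself can be ordered 2 ways.
So the count is 2·(6)! = 1440.

1440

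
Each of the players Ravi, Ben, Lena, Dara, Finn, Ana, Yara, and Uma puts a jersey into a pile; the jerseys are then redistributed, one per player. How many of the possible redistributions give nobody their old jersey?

14833

Let Aᵢ be the assignments in which player i gets their old jersey. We want the size of the complement of A₁∪…∪A_8.
By inclusion–exclusion this is Σ_{j=0}^{8} (−1)^j C(8,j)·(8−j)!.
Computing: 40320 − 40320 + 20160 − 6720 + 1680 − 336 + 56 − 8 + 1 = 14833.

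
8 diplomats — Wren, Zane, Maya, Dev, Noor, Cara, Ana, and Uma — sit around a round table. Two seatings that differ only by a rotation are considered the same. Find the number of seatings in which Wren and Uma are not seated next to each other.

Without the restriction there are (7)! = 5040 seatings.
Those with Wren next to Uma: fuse the pair into one unit and seat 7 units around a circle — 2·(6)! = 1440.
Subtracting, 5040 − 1440 = 3600.

3600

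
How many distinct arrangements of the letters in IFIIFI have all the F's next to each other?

Treat the 2 copies of F as a single block. The multiset to arrange is then {FF, I, I, I, I}, 5 items in all.
That gives (5)!/(4!) = 5 arrangements.

5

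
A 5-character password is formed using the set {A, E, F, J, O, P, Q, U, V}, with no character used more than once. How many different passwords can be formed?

15120

With no repetition, fill the 5 characters in order: 9 choices, then 8, down to 5.
9 × 8 × 7 × 6 × 5 = 15120.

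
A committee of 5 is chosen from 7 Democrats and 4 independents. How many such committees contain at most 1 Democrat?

7

Split by how many Democrats are chosen (0 through 1).
Sum: C(7,0)·C(4,5) + C(7,1)·C(4,4) = 0 + 7 = 7.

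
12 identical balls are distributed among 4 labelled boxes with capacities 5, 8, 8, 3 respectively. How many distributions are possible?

Without the upper bounds there are C(15,3) = 455 ways to split 12 among 4 boxes.
Subtract solutions that violate a single cap (substitute x_i' = x_i − (cap_i+1)): x_1 ≥ 6 gives C(9,3) = 84; x_2 ≥ 9 gives C(6,3) = 20; x_3 ≥ 9 gives C(6,3) = 20; x_4 ≥ 4 gives C(11,3) = 165. Together 289.
Add back pairs where two caps are both exceeded: 0 + 0 + 10 + 0 + 0 + 0 = 10.
By inclusion–exclusion the count is 455 − 289 + 10 = 176.

176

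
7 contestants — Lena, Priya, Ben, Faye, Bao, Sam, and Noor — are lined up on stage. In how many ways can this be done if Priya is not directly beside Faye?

There are 7! = 5040 arrangements in all. If Priya and Faye are adjacent, merging them into one block gives 2·(6)! = 1440 arrangements.
Complementary counting: 5040 − 1440 = 3600.

3600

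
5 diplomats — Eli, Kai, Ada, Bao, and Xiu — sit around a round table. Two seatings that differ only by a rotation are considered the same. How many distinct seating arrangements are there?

Fix one person's seat to break rotational symmetry; the remaining 4 people can be arranged in (4)! = 24 ways.

24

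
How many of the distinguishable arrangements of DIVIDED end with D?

180

With the last slot taken by D, it remains to arrange the other 6 letters (IVIDED).
Those 6 letters have D appearing twice and I appearing twice, giving (6)!/(2!·2!) = 180.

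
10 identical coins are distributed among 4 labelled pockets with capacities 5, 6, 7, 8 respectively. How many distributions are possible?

Ignoring the caps, the number of non-negative solutions to x_1+…+x_4 = 10 is C(13,3) = 286.
Subtract solutions that violate a single cap (substitute x_i' = x_i − (cap_i+1)): x_1 ≥ 6 gives C(7,3) = 35; x_2 ≥ 7 gives C(6,3) = 20; x_3 ≥ 8 gives C(5,3) = 10; x_4 ≥ 9 gives C(4,3) = 4. Together 69.
No two caps can be exceeded simultaneously, so the pair terms are all 0.
By inclusion–exclusion the count is 286 − 69 + 0 = 217.

217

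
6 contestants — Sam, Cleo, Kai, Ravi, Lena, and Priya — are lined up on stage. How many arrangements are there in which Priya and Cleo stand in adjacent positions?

Place the 4 others and the Priya-Cleo pair as 5 objects in a line; the pair has 2 internal arrangements.
That gives 2 × 5! = 2 × 120 = 240.

240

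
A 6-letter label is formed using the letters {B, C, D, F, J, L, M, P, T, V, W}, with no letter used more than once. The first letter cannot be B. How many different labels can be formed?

302400

The first letter has 11−1 = 10 choices (anything except B).
The remaining 5 letters are filled from the other 10 symbols without repetition: 10 × 9 × 8 × 7 × 6 = 30240.
Total: 10 × 30240 = 302400.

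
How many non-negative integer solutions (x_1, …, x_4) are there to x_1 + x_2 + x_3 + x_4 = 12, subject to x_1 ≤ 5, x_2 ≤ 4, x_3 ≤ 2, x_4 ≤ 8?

Ignoring the caps, the number of non-negative solutions to x_1+…+x_4 = 12 is C(15,3) = 455.
Subtract solutions that violate a single cap (substitute x_i' = x_i − (cap_i+1)): x_1 ≥ 6 gives C(9,3) = 84; x_2 ≥ 5 gives C(10,3) = 120; x_3 ≥ 3 gives C(12,3) = 220; x_4 ≥ 9 gives C(6,3) = 20. Together 444.
Add back pairs where two caps are both exceeded: 4 + 20 + 0 + 35 + 0 + 1 = 60.
By inclusion–exclusion the count is 455 − 444 + 60 = 71.

71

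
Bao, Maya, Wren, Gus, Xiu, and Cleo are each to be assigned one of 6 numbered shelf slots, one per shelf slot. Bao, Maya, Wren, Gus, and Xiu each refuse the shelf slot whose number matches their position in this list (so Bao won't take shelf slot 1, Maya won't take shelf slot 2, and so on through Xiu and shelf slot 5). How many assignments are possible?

Let Aᵢ (for 1 ≤ i ≤ 5) be the placements that put person i in their forbidden shelf slot. Any j of these fix j positions, leaving (6−j)! ways to fill the rest, and there are C(5,j) ways to pick which j.
By inclusion–exclusion, the number of valid placements is Σ_{j=0}^{5} (−1)^j C(5,j)·(6−j)!.
Computing: 720 − 600 + 240 − 60 + 10 − 1 = 309.

309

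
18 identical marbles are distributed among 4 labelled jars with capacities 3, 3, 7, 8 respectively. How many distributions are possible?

20

By stars and bars, unrestricted non-negative solutions to x_1+…+x_4 = 18 number C(18+3,3) = 1330.
Subtract solutions that violate a single cap (substitute x_i' = x_i − (cap_i+1)): x_1 ≥ 4 gives C(17,3) = 680; x_2 ≥ 4 gives C(17,3) = 680; x_3 ≥ 8 gives C(13,3) = 286; x_4 ≥ 9 gives C(12,3) = 220. Together 1866.
Add back pairs where two caps are both exceeded: 286 + 84 + 56 + 84 + 56 + 4 = 570.
Subtract triples: 10 + 4 + 0 + 0 = 14.
By inclusion–exclusion the count is 1330 − 1866 + 570 − 14 = 20.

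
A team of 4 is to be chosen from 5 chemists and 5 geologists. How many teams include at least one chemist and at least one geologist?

200

Total 4-person selections from all 10: C(10,4) = 210.
Selections missing a whole group: no chemists → C(5,4) = 5; no geologists → C(5,4) = 5.
Both groups omitted at once is impossible, so 210 − 10 = 200.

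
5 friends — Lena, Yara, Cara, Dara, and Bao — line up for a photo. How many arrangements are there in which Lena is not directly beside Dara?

Of the 5! = 120 arrangements, those with Lena and Dara adjacent number 2 × 4! = 48 (treat the pair as a block with 2 internal orders).
Complementary counting: 120 − 48 = 72.

72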